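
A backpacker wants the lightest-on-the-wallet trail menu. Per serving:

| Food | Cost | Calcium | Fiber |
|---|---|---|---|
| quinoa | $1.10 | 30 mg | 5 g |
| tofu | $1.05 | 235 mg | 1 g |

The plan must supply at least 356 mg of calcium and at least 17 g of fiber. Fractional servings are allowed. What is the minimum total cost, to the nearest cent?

Check every corner: each single food scaled to meet both minima, and each pair solved so both constraints bind.
quinoa only: max(356/30, 17/5) = 11.87 servings → $13.05.
tofu only: max(356/235, 17/1) = 17 servings → $17.85.
quinoa + tofu with both tight: 3.178 servings and 1.109 servings → $4.66.
So the least-cost plan costs $4.66.

$4.66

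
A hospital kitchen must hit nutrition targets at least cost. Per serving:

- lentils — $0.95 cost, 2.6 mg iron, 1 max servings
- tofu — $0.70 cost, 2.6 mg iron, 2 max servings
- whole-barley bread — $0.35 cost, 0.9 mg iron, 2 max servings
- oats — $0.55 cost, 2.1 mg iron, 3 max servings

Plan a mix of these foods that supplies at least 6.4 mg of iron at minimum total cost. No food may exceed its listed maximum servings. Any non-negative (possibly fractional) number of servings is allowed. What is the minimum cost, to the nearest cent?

Cost per mg of iron: oats $0.2619, tofu $0.2692, lentils $0.3654, whole-barley bread $0.3889.
Take 3 servings of oats: +6.3 mg iron for $1.65 (total $1.65, still need 0.1 mg).
Take 0.03846 servings of tofu: +0.1 mg iron for $0.03 (total $1.68, still need 0.0 mg).
Filling from the cheapest source first is optimal under one linear minimum: $1.68.

$1.68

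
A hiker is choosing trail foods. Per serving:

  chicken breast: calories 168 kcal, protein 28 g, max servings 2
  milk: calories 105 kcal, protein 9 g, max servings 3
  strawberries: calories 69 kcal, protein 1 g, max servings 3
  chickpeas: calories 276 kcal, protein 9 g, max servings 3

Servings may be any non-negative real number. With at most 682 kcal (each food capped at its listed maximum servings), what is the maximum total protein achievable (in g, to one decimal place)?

84.0 g

Protein per kcal: chicken breast 0.1667, milk 0.08571, chickpeas 0.03261, strawberries 0.01449.
Take 2 servings of chicken breast: uses 336 kcal, +56.0 g protein (running total 56.0 g).
Take 3 servings of milk: uses 315 kcal, +27.0 g protein (running total 83.0 g).
Take 0.1123 servings of chickpeas: uses 31 kcal, +1.0 g protein (running total 84.0 g).
Filling greedily by protein-per-kcal is optimal for one linear limit, giving 84.0 g.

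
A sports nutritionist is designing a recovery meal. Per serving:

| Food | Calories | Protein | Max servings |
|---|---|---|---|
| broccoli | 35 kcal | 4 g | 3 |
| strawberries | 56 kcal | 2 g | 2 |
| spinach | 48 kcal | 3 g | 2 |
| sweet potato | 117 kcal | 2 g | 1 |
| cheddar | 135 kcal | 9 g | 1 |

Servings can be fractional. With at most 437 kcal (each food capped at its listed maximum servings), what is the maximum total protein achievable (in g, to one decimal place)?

Protein per kcal: broccoli 0.1143, cheddar 0.06667, spinach 0.0625, strawberries 0.03571, sweet potato 0.01709.
Take 3 servings of broccoli: uses 105 kcal, +12.0 g protein (running total 12.0 g).
Take 1 serving of cheddar: uses 135 kcal, +9.0 g protein (running total 21.0 g).
Take 2 servings of spinach: uses 96 kcal, +6.0 g protein (running total 27.0 g).
Take 1.804 servings of strawberries: uses 101 kcal, +3.6 g protein (running total 30.6 g).
Filling greedily by protein-per-kcal is optimal for one linear limit, giving 30.6 g.

30.6 g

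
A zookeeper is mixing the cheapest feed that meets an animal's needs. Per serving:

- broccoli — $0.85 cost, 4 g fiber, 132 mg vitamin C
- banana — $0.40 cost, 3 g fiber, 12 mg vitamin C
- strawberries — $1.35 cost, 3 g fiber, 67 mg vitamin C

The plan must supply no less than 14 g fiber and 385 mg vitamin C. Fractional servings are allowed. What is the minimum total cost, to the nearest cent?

$2.76

broccoli only: max(14/4, 385/132) = 3.5 servings → $2.98.
banana only: max(14/3, 385/12) = 32.08 servings → $12.83.
strawberries only: max(14/3, 385/67) = 5.746 servings → $7.76.
broccoli + banana with both tight: 2.836 servings and 0.8851 servings → $2.76.
broccoli + strawberries with both tight: 1.695 servings and 2.406 servings → $4.69.
banana + strawberries with both targets exact would need a negative amount; discard.
So the least-cost plan costs $2.76.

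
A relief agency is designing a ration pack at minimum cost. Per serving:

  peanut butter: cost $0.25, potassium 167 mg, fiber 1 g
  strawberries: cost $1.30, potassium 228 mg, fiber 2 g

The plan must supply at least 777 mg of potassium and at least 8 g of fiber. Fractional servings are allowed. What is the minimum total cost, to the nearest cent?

$2.00

With two linear requirements the optimum uses one or two foods; enumerate the corners.
peanut butter only: max(777/167, 8/1) = 8 servings → $2.00.
strawberries only: max(777/228, 8/2) = 4 servings → $5.20.
peanut butter + strawberries: the both-tight solution has a negative serving — not a feasible corner.
So the least-cost plan costs $2.00.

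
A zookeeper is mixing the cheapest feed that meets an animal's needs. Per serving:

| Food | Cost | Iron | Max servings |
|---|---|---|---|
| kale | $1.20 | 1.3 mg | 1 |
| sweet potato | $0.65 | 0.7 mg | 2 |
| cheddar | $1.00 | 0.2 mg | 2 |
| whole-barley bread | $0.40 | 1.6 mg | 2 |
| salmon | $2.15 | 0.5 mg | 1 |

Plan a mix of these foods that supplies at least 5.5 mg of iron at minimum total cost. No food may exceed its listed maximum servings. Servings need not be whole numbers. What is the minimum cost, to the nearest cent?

Cost per mg of iron: whole-barley bread $0.2500, kale $0.9231, sweet potato $0.9286, salmon $4.3000, cheddar $5.0000.
Take 2 servings of whole-barley bread: +3.2 mg iron for $0.80 (total $0.80, still need 2.3 mg).
Take 1 serving of kale: +1.3 mg iron for $1.20 (total $2.00, still need 1.0 mg).
Take 1.429 servings of sweet potato: +1.0 mg iron for $0.93 (total $2.93, still need 0.0 mg).
Greedy by cheapest-per-mg is optimal for a single linear constraint, so the minimum cost is $2.93.

$2.93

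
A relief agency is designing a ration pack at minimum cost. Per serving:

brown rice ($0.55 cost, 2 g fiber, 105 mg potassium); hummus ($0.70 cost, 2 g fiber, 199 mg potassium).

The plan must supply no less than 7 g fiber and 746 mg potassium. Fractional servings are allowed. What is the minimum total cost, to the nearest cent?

A basic optimal solution has at most two foods positive. Try each food alone and each pair with both targets met exactly.
brown rice only: max(7/2, 746/105) = 7.105 servings → $3.91.
hummus only: max(7/2, 746/199) = 3.749 servings → $2.62.
brown rice + hummus: intersection lies outside the first quadrant.
Cheapest feasible corner: $2.62.

$2.62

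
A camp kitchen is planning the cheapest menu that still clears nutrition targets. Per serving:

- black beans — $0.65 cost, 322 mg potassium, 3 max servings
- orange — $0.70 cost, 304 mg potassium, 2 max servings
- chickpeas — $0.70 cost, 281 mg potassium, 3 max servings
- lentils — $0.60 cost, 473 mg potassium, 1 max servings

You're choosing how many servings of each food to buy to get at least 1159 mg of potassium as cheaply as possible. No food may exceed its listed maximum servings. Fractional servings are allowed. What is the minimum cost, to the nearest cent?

Cost per mg of potassium: lentils $0.0013, black beans $0.0020, orange $0.0023, chickpeas $0.0025.
Take 1 serving of lentils: +473.0 mg potassium for $0.60 (total $0.60, still need 686.0 mg).
Take 2.13 servings of black beans: +686.0 mg potassium for $1.38 (total $1.98, still need 0.0 mg).
Filling from the cheapest source first is optimal under one linear minimum: $1.98.

$1.98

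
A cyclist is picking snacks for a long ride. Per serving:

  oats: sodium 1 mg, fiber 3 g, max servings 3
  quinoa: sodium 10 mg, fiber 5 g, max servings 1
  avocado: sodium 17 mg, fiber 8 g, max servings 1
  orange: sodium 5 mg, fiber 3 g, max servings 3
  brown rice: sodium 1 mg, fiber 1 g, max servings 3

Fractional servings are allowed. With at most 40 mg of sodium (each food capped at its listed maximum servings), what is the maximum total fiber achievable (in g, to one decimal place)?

Fiber per mg sodium: oats 3, brown rice 1, orange 0.6, quinoa 0.5, avocado 0.4706.
Take 3 servings of oats: uses 3 mg sodium, +9.0 g fiber (running total 9.0 g).
Take 3 servings of brown rice: uses 3 mg sodium, +3.0 g fiber (running total 12.0 g).
Take 3 servings of orange: uses 15 mg sodium, +9.0 g fiber (running total 21.0 g).
Take 1 serving of quinoa: uses 10 mg sodium, +5.0 g fiber (running total 26.0 g).
Take 0.5294 servings of avocado: uses 9 mg sodium, +4.2 g fiber (running total 30.2 g).
Filling greedily by fiber-per-mg sodium is optimal for one linear limit, giving 30.2 g.

30.2 g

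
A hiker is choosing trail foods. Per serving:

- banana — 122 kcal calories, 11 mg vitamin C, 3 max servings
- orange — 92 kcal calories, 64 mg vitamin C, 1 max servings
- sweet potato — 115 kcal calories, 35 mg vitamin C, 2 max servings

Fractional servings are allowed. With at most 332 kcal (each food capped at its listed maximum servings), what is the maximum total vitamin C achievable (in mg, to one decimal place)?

Vitamin C per kcal: orange 0.6957, sweet potato 0.3043, banana 0.09016.
Take 1 serving of orange: uses 92 kcal, +64.0 mg vitamin C (running total 64.0 mg).
Take 2 servings of sweet potato: uses 230 kcal, +70.0 mg vitamin C (running total 134.0 mg).
Take 0.08197 servings of banana: uses 10 kcal, +0.9 mg vitamin C (running total 134.9 mg).
Greedy by best ratio exhausts the calories allowance optimally: 134.9 mg.

134.9 mg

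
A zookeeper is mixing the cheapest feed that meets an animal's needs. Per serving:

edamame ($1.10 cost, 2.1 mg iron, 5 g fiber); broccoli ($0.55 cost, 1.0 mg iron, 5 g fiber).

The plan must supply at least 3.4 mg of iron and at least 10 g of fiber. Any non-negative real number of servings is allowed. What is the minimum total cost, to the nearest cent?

$1.80

With two linear requirements the optimum uses one or two foods; enumerate the corners.
edamame only: max(3.4/2.1, 10/5) = 2 servings → $2.20.
broccoli only: max(3.4/1.0, 10/5) = 3.4 servings → $1.87.
edamame + broccoli with both tight: 1.273 servings and 0.7273 servings → $1.80.
So the least-cost plan costs $1.80.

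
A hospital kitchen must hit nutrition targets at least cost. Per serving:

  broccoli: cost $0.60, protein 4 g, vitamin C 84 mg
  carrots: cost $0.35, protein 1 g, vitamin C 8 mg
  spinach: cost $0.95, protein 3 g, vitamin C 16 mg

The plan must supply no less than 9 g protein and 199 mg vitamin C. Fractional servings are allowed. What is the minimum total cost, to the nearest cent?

Two binding constraints pin down two serving amounts, so the optimal mix uses at most two foods. The candidates are each food alone (scaled to the tighter of protein/vitamin C) and each pair with both constraints tight.
broccoli only: max(9/4, 199/84) = 2.369 servings → $1.42.
carrots only: max(9/1, 199/8) = 24.88 servings → $8.71.
spinach only: max(9/3, 199/16) = 12.44 servings → $11.82.
broccoli + carrots: intersection lies outside the first quadrant.
broccoli + spinach: the both-tight solution has a negative serving — not a feasible corner.
carrots + spinach: intersection lies outside the first quadrant.
The minimum over all feasible corners is $1.42.

$1.42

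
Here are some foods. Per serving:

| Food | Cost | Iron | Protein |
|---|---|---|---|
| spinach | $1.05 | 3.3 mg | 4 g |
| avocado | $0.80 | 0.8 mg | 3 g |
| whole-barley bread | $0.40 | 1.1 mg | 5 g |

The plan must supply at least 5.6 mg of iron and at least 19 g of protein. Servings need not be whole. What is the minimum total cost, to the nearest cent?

With two linear requirements the optimum uses one or two foods; enumerate the corners.
spinach only: max(5.6/3.3, 19/4) = 4.75 servings → $4.99.
avocado only: max(5.6/0.8, 19/3) = 7 servings → $5.60.
whole-barley bread only: max(5.6/1.1, 19/5) = 5.091 servings → $2.04.
spinach + avocado with both tight: 0.2388 servings and 6.015 servings → $5.06.
spinach + whole-barley bread with both tight: 0.5868 servings and 3.331 servings → $1.95.
avocado + whole-barley bread with both targets exact would need a negative amount; discard.
Cheapest feasible corner: $1.95.

$1.95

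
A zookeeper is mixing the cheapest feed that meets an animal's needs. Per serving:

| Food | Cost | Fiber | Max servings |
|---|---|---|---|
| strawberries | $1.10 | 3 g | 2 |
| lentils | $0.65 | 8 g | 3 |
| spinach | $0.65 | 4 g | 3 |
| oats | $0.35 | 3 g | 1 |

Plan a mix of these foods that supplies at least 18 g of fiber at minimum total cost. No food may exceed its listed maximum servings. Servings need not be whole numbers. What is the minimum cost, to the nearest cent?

$1.46

Cost per g of fiber: lentils $0.0813, oats $0.1167, spinach $0.1625, strawberries $0.3667.
Take 2.25 servings of lentils: +18.0 g fiber for $1.46 (total $1.46, still need 0.0 g).
Greedy by cheapest-per-g is optimal for a single linear constraint, so the minimum cost is $1.46.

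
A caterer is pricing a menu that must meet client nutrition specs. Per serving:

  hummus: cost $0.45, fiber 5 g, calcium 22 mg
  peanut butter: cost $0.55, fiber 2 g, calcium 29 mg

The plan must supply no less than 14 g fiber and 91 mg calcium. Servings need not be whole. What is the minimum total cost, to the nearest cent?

Minimising a linear cost over {fiber ≥ 14, calcium ≥ 91, servings ≥ 0} — the optimum is at a vertex, using one or two foods.
hummus only: max(14/5, 91/22) = 4.136 servings → $1.86.
peanut butter only: max(14/2, 91/29) = 7 servings → $3.85.
hummus + peanut butter with both tight: 2.218 servings and 1.455 servings → $1.80.
So the least-cost plan costs $1.80.

$1.80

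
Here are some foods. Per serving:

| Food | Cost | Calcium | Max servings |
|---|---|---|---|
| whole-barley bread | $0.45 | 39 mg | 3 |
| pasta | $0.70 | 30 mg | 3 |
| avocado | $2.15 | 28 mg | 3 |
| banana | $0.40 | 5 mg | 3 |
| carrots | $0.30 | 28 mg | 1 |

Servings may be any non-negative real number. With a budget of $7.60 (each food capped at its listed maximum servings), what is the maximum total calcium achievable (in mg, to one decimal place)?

285.1 mg

Calcium per dollar: carrots 93.33, whole-barley bread 86.67, pasta 42.86, avocado 13.02, banana 12.5.
Take 1 serving of carrots: spends $0.30, +28.0 mg calcium (running total 28.0 mg).
Take 3 servings of whole-barley bread: spends $1.35, +117.0 mg calcium (running total 145.0 mg).
Take 3 servings of pasta: spends $2.10, +90.0 mg calcium (running total 235.0 mg).
Take 1.791 servings of avocado: spends $3.85, +50.1 mg calcium (running total 285.1 mg).
Greedy by best ratio exhausts the cost allowance optimally: 285.1 mg.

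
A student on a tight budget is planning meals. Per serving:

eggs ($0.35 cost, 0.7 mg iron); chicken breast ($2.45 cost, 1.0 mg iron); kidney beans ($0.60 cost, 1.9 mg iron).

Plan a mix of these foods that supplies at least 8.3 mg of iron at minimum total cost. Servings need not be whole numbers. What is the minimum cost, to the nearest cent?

Cost per mg of iron: kidney beans $0.3158, eggs $0.5000, chicken breast $2.4500.
With no serving limits, use only kidney beans: 8.3 mg / 1.9 mg = 4.368 servings × $0.60 = $2.62.

$2.62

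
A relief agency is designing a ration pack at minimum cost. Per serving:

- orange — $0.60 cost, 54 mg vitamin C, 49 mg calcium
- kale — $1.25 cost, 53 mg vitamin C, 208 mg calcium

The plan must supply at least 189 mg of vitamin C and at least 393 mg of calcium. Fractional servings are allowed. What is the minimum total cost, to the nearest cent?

Compare the cost at each extreme point of the feasible region.
orange only: max(189/54, 393/49) = 8.02 servings → $4.81.
kale only: max(189/53, 393/208) = 3.566 servings → $4.46.
orange + kale with both tight: 2.14 servings and 1.385 servings → $3.02.
So the least-cost plan costs $3.02.

$3.02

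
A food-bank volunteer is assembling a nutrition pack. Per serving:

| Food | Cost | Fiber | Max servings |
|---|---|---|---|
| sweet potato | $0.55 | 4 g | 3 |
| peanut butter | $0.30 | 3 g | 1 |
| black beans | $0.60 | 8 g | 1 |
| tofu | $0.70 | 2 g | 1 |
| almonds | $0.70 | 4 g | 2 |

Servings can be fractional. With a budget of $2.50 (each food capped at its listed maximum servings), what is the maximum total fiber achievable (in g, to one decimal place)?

22.6 g

Fiber per dollar: black beans 13.33, peanut butter 10, sweet potato 7.273, almonds 5.714, tofu 2.857.
Take 1 serving of black beans: spends $0.60, +8.0 g fiber (running total 8.0 g).
Take 1 serving of peanut butter: spends $0.30, +3.0 g fiber (running total 11.0 g).
Take 2.909 servings of sweet potato: spends $1.60, +11.6 g fiber (running total 22.6 g).
Filling greedily by fiber-per-dollar is optimal for one linear limit, giving 22.6 g.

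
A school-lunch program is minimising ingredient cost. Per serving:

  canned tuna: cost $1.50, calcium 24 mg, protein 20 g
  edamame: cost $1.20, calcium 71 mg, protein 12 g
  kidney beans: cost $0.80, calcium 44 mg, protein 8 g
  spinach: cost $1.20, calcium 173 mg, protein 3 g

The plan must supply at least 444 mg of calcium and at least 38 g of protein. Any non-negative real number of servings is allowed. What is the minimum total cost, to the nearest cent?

At the optimum either one food covers both requirements or two foods hit both targets exactly; no other combination can be cheaper.
canned tuna only: max(444/24, 38/20) = 18.5 servings → $27.75.
edamame only: max(444/71, 38/12) = 6.254 servings → $7.50.
kidney beans only: max(444/44, 38/8) = 10.09 servings → $8.07.
spinach only: max(444/173, 38/3) = 12.67 servings → $15.20.
canned tuna + edamame: intersection lies outside the first quadrant.
canned tuna + kidney beans: the both-tight solution has a negative serving — not a feasible corner.
canned tuna + spinach with both tight: 1.547 servings and 2.352 servings → $5.14.
edamame + kidney beans with both targets exact would need a negative amount; discard.
edamame + spinach with both tight: 2.814 servings and 1.412 servings → $5.07.
kidney beans + spinach with both tight: 4.187 servings and 1.502 servings → $5.15.
So the least-cost plan costs $5.07.

$5.07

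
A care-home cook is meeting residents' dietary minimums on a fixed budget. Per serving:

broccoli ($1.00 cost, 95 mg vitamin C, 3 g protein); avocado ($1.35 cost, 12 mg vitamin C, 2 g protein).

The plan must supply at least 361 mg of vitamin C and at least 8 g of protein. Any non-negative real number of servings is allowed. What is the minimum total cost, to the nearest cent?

With two linear requirements the optimum uses one or two foods; enumerate the corners.
broccoli only: max(361/95, 8/3) = 3.8 servings → $3.80.
avocado only: max(361/12, 8/2) = 30.08 servings → $40.61.
broccoli + avocado: intersection lies outside the first quadrant.
So the least-cost plan costs $3.80.

$3.80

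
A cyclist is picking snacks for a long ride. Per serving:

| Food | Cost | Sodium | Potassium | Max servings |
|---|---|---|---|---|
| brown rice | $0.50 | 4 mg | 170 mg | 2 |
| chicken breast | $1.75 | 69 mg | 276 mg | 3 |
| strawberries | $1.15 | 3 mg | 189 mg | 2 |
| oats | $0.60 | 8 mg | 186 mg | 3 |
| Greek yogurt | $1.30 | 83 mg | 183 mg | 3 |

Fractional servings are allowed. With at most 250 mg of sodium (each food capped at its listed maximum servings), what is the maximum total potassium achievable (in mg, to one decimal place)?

2115.0 mg

Potassium per mg sodium: strawberries 63, brown rice 42.5, oats 23.25, chicken breast 4, Greek yogurt 2.205.
Take 2 servings of strawberries: uses 6 mg sodium, +378.0 mg potassium (running total 378.0 mg).
Take 2 servings of brown rice: uses 8 mg sodium, +340.0 mg potassium (running total 718.0 mg).
Take 3 servings of oats: uses 24 mg sodium, +558.0 mg potassium (running total 1276.0 mg).
Take 3 servings of chicken breast: uses 207 mg sodium, +828.0 mg potassium (running total 2104.0 mg).
Take 0.06024 servings of Greek yogurt: uses 5 mg sodium, +11.0 mg potassium (running total 2115.0 mg).
Greedy by best ratio exhausts the sodium allowance optimally: 2115.0 mg.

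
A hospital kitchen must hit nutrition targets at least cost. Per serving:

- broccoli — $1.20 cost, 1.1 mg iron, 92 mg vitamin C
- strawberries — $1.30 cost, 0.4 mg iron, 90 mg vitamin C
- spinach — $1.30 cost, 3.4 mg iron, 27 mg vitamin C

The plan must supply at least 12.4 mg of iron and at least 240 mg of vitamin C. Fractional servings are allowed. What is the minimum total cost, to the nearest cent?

$6.07

broccoli only: max(12.4/1.1, 240/92) = 11.27 servings → $13.53.
strawberries only: max(12.4/0.4, 240/90) = 31 servings → $40.30.
spinach only: max(12.4/3.4, 240/27) = 8.889 servings → $11.56.
broccoli + strawberries with both targets exact would need a negative amount; discard.
broccoli + spinach with both tight: 1.7 servings and 3.097 servings → $6.07.
strawberries + spinach with both tight: 1.63 servings and 3.455 servings → $6.61.
Cheapest feasible corner: $6.07.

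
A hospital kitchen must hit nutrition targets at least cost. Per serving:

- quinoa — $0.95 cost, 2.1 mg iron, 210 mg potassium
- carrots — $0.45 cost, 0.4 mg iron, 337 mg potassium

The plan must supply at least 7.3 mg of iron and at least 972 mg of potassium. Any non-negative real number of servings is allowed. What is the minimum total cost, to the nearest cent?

$3.52

Two binding constraints pin down two serving amounts, so the optimal mix uses at most two foods. The candidates are each food alone (scaled to the tighter of iron/potassium) and each pair with both constraints tight.
quinoa only: max(7.3/2.1, 972/210) = 4.629 servings → $4.40.
carrots only: max(7.3/0.4, 972/337) = 18.25 servings → $8.21.
quinoa + carrots with both tight: 3.321 servings and 0.8148 servings → $3.52.
The minimum over all feasible corners is $3.52.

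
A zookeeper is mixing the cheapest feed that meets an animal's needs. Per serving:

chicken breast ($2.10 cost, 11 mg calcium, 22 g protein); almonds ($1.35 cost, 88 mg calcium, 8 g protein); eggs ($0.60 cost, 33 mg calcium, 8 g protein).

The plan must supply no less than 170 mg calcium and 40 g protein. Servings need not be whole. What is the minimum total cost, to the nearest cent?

Check every corner: each single food scaled to meet both minima, and each pair solved so both constraints bind.
chicken breast only: max(170/11, 40/22) = 15.45 servings → $32.45.
almonds only: max(170/88, 40/8) = 5 servings → $6.75.
eggs only: max(170/33, 40/8) = 5.152 servings → $3.09.
chicken breast + almonds with both tight: 1.169 servings and 1.786 servings → $4.87.
chicken breast + eggs: the both-tight solution has a negative serving — not a feasible corner.
almonds + eggs with both tight: 0.09091 servings and 4.909 servings → $3.07.
Cheapest feasible corner: $3.07.

$3.07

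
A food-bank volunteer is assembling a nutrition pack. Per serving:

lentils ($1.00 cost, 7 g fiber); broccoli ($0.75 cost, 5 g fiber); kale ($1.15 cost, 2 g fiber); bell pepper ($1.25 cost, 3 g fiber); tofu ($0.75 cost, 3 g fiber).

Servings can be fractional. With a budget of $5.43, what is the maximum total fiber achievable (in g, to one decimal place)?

38.0 g

Fiber per dollar: lentils 7, broccoli 6.667, tofu 4, bell pepper 2.4, kale 1.739.
With no serving limits, spend the whole cost allowance on lentils: $5.43 / $1.00 × 7 g = 38.0 g.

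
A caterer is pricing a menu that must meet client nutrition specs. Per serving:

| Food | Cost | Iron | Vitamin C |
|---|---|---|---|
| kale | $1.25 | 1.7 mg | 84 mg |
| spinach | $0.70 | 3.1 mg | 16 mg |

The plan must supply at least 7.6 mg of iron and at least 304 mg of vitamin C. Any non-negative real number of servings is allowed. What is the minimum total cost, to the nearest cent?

The cheapest plan sits at a corner of the feasible region — with two constraints it uses at most two foods.
kale only: max(7.6/1.7, 304/84) = 4.471 servings → $5.59.
spinach only: max(7.6/3.1, 304/16) = 19 servings → $13.30.
kale + spinach with both tight: 3.52 servings and 0.5214 servings → $4.76.
The minimum over all feasible corners is $4.76.

$4.76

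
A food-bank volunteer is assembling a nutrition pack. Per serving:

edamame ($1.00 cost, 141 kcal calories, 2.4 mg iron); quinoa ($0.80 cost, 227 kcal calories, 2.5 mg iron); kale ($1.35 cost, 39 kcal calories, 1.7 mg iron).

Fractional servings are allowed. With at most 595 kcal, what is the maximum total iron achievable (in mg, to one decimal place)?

25.9 mg

Iron per kcal: kale 0.04359, edamame 0.01702, quinoa 0.01101.
With no serving limits, spend the whole calories allowance on kale: 595 kcal / 39 kcal × 1.7 mg = 25.9 mg.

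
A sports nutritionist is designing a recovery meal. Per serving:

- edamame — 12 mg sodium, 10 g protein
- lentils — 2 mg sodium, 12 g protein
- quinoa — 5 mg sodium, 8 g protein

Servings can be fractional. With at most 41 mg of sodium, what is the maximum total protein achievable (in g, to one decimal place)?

Protein per mg sodium: lentils 6, quinoa 1.6, edamame 0.8333.
With no serving limits, spend the whole sodium allowance on lentils: 41 mg / 2 mg × 12 g = 246.0 g.

246.0 g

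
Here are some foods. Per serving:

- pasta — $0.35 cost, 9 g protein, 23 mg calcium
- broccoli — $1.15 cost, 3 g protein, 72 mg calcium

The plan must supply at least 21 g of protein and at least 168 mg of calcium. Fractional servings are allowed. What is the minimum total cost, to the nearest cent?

$2.56

Compare the cost at each extreme point of the feasible region.
pasta only: max(21/9, 168/23) = 7.304 servings → $2.56.
broccoli only: max(21/3, 168/72) = 7 servings → $8.05.
pasta + broccoli with both tight: 1.741 servings and 1.777 servings → $2.65.
Cheapest feasible corner: $2.56.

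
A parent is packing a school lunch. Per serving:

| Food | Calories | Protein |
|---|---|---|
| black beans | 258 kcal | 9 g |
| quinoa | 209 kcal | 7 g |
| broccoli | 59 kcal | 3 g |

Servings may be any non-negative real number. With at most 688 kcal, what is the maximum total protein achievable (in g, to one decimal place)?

Protein per kcal: broccoli 0.05085, black beans 0.03488, quinoa 0.03349.
With no serving limits, spend the whole calories allowance on broccoli: 688 kcal / 59 kcal × 3 g = 35.0 g.

35.0 g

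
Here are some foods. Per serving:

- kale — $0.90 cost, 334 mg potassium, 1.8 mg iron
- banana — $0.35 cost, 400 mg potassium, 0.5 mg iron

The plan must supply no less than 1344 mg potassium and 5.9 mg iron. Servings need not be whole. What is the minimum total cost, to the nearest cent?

kale only: max(1344/334, 5.9/1.8) = 4.024 servings → $3.62.
banana only: max(1344/400, 5.9/0.5) = 11.8 servings → $4.13.
kale + banana with both tight: 3.052 servings and 0.8112 servings → $3.03.
Cheapest feasible corner: $3.03.

$3.03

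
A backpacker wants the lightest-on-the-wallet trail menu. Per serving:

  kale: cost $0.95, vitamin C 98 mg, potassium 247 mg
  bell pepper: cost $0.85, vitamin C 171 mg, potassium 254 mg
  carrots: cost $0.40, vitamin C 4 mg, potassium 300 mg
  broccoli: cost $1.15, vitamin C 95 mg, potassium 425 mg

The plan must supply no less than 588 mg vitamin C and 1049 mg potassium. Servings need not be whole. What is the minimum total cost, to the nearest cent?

At the optimum either one food covers both requirements or two foods hit both targets exactly; no other combination can be cheaper.
kale only: max(588/98, 1049/247) = 6 servings → $5.70.
bell pepper only: max(588/171, 1049/254) = 4.13 servings → $3.51.
carrots only: max(588/4, 1049/300) = 147 servings → $58.80.
broccoli only: max(588/95, 1049/425) = 6.189 servings → $7.12.
kale + bell pepper with both tight: 1.731 servings and 2.446 servings → $3.72.
kale + carrots: intersection lies outside the first quadrant.
kale + broccoli: intersection lies outside the first quadrant.
bell pepper + carrots with both tight: 3.425 servings and 0.5971 servings → $3.15.
bell pepper + broccoli with both tight: 3.095 servings and 0.6185 servings → $3.34.
carrots + broccoli: the both-tight solution has a negative serving — not a feasible corner.
The minimum over all feasible corners is $3.15.

$3.15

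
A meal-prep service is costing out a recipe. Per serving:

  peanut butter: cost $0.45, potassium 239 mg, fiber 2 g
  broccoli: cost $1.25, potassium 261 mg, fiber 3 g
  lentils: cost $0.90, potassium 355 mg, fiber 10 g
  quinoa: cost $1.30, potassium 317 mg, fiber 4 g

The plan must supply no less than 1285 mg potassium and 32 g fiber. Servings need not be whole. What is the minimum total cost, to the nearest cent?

Check every corner: each single food scaled to meet both minima, and each pair solved so both constraints bind.
peanut butter only: max(1285/239, 32/2) = 16 servings → $7.20.
broccoli only: max(1285/261, 32/3) = 10.67 servings → $13.33.
lentils only: max(1285/355, 32/10) = 3.62 servings → $3.26.
quinoa only: max(1285/317, 32/4) = 8 servings → $10.40.
peanut butter + broccoli with both targets exact would need a negative amount; discard.
peanut butter + lentils with both tight: 0.8869 servings and 3.023 servings → $3.12.
peanut butter + quinoa with both targets exact would need a negative amount; discard.
broccoli + lentils with both tight: 0.9644 servings and 2.911 servings → $3.83.
broccoli + quinoa: intersection lies outside the first quadrant.
lentils + quinoa with both tight: 2.859 servings and 0.8514 servings → $3.68.
Cheapest feasible corner: $3.12.

$3.12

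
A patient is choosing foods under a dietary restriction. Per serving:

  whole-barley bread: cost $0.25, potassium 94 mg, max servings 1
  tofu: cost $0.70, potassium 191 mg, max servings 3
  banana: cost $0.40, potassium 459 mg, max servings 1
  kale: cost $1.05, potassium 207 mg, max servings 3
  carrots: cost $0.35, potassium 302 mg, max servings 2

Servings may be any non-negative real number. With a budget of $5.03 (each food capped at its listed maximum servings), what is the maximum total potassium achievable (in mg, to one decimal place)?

2041.5 mg

Potassium per dollar: banana 1148, carrots 862.9, whole-barley bread 376, tofu 272.9, kale 197.1.
Take 1 serving of banana: spends $0.40, +459.0 mg potassium (running total 459.0 mg).
Take 2 servings of carrots: spends $0.70, +604.0 mg potassium (running total 1063.0 mg).
Take 1 serving of whole-barley bread: spends $0.25, +94.0 mg potassium (running total 1157.0 mg).
Take 3 servings of tofu: spends $2.10, +573.0 mg potassium (running total 1730.0 mg).
Take 1.505 servings of kale: spends $1.58, +311.5 mg potassium (running total 2041.5 mg).
Filling greedily by potassium-per-dollar is optimal for one linear limit, giving 2041.5 mg.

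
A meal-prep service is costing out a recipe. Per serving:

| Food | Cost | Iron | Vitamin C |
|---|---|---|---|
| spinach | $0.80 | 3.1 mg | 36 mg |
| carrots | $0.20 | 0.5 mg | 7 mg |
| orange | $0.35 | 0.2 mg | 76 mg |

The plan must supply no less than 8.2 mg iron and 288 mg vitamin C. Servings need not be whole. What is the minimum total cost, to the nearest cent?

A basic optimal solution has at most two foods positive. Try each food alone and each pair with both targets met exactly.
spinach only: max(8.2/3.1, 288/36) = 8 servings → $6.40.
carrots only: max(8.2/0.5, 288/7) = 41.14 servings → $8.23.
orange only: max(8.2/0.2, 288/76) = 41 servings → $14.35.
spinach + carrots: intersection lies outside the first quadrant.
spinach + orange with both tight: 2.476 servings and 2.616 servings → $2.90.
carrots + orange with both tight: 15.45 servings and 2.366 servings → $3.92.
So the least-cost plan costs $2.90.

$2.90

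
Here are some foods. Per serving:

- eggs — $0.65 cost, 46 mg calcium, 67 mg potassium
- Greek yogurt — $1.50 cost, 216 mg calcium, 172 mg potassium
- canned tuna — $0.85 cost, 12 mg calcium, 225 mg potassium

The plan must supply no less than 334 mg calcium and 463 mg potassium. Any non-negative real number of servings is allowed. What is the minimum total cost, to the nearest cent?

$3.02

A basic optimal solution has at most two foods positive. Try each food alone and each pair with both targets met exactly.
eggs only: max(334/46, 463/67) = 7.261 servings → $4.72.
Greek yogurt only: max(334/216, 463/172) = 2.692 servings → $4.04.
canned tuna only: max(334/12, 463/225) = 27.83 servings → $23.66.
eggs + Greek yogurt with both tight: 6.488 servings and 0.1646 servings → $4.46.
eggs + canned tuna: intersection lies outside the first quadrant.
Greek yogurt + canned tuna with both tight: 1.495 servings and 0.9146 servings → $3.02.
The minimum over all feasible corners is $3.02.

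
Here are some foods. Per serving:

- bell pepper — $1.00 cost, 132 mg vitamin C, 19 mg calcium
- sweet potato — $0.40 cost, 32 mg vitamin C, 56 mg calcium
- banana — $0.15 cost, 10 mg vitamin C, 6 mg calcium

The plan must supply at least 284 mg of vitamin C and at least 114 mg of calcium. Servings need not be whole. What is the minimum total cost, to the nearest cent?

$2.38

The cheapest plan sits at a corner of the feasible region — with two constraints it uses at most two foods.
bell pepper only: max(284/132, 114/19) = 6 servings → $6.00.
sweet potato only: max(284/32, 114/56) = 8.875 servings → $3.55.
banana only: max(284/10, 114/6) = 28.4 servings → $4.26.
bell pepper + sweet potato with both tight: 1.807 servings and 1.423 servings → $2.38.
bell pepper + banana with both tight: 0.9369 servings and 16.03 servings → $3.34.
sweet potato + banana with both targets exact would need a negative amount; discard.
Cheapest feasible corner: $2.38.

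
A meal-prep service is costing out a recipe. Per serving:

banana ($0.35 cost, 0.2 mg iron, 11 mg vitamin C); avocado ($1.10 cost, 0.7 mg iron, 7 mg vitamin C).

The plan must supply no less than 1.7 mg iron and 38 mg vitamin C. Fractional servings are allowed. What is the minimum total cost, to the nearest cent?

$2.75

An LP optimum is at a vertex; with two nutrient constraints at most two foods are used. Check each candidate.
banana only: max(1.7/0.2, 38/11) = 8.5 servings → $2.98.
avocado only: max(1.7/0.7, 38/7) = 5.429 servings → $5.97.
banana + avocado with both tight: 2.333 servings and 1.762 servings → $2.75.
Cheapest feasible corner: $2.75.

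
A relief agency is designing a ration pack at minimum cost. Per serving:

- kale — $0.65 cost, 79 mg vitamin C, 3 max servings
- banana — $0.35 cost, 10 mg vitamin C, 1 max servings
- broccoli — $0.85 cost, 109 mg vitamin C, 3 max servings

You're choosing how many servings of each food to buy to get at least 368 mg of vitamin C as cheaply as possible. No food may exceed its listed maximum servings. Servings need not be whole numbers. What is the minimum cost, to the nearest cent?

Cost per mg of vitamin C: broccoli $0.0078, kale $0.0082, banana $0.0350.
Take 3 servings of broccoli: +327.0 mg vitamin C for $2.55 (total $2.55, still need 41.0 mg).
Take 0.519 servings of kale: +41.0 mg vitamin C for $0.34 (total $2.89, still need 0.0 mg).
Greedy by cheapest-per-mg is optimal for a single linear constraint, so the minimum cost is $2.89.

$2.89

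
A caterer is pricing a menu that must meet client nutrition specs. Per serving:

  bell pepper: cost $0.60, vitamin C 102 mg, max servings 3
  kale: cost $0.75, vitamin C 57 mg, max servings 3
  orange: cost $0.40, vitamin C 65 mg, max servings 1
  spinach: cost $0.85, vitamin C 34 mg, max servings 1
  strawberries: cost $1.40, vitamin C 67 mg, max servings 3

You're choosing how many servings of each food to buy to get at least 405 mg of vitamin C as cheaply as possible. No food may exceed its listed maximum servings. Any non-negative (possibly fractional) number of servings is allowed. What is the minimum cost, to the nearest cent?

Cost per mg of vitamin C: bell pepper $0.0059, orange $0.0062, kale $0.0132, strawberries $0.0209, spinach $0.0250.
Take 3 servings of bell pepper: +306.0 mg vitamin C for $1.80 (total $1.80, still need 99.0 mg).
Take 1 serving of orange: +65.0 mg vitamin C for $0.40 (total $2.20, still need 34.0 mg).
Take 0.5965 servings of kale: +34.0 mg vitamin C for $0.45 (total $2.65, still need 0.0 mg).
Filling from the cheapest source first is optimal under one linear minimum: $2.65.

$2.65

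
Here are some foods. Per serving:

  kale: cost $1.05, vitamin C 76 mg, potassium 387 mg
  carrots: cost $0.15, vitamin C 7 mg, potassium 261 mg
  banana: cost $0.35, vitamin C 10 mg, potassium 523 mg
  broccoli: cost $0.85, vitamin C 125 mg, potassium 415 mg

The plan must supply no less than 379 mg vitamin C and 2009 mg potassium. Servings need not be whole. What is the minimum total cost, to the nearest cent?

Minimising a linear cost over {vitamin C ≥ 379, potassium ≥ 2009, servings ≥ 0} — the optimum is at a vertex, using one or two foods.
kale only: max(379/76, 2009/387) = 5.191 servings → $5.45.
carrots only: max(379/7, 2009/261) = 54.14 servings → $8.12.
banana only: max(379/10, 2009/523) = 37.9 servings → $13.27.
broccoli only: max(379/125, 2009/415) = 4.841 servings → $4.11.
kale + carrots with both tight: 4.955 servings and 0.351 servings → $5.25.
kale + banana with both tight: 4.965 servings and 0.1675 servings → $5.27.
kale + broccoli: intersection lies outside the first quadrant.
carrots + banana with both targets exact would need a negative amount; discard.
carrots + broccoli with both tight: 3.157 servings and 2.855 servings → $2.90.
banana + broccoli with both tight: 1.533 servings and 2.909 servings → $3.01.
The minimum over all feasible corners is $2.90.

$2.90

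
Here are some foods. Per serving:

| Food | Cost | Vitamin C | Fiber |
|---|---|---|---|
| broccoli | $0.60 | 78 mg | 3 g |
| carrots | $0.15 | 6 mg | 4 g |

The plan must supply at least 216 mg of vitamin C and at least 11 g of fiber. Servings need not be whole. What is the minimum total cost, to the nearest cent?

$1.74

broccoli only: max(216/78, 11/3) = 3.667 servings → $2.20.
carrots only: max(216/6, 11/4) = 36 servings → $5.40.
broccoli + carrots with both tight: 2.714 servings and 0.7143 servings → $1.74.
Cheapest feasible corner: $1.74.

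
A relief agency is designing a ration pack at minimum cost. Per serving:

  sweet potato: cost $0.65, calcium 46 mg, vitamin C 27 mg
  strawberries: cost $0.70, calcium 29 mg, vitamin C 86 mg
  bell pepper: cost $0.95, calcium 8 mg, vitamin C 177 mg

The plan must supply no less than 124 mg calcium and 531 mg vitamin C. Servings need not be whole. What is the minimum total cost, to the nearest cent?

This is a tiny linear program; its minimum lies at a vertex of the feasible set. List the vertices and price them.
sweet potato only: max(124/46, 531/27) = 19.67 servings → $12.78.
strawberries only: max(124/29, 531/86) = 6.174 servings → $4.32.
bell pepper only: max(124/8, 531/177) = 15.5 servings → $14.72.
sweet potato + strawberries with both targets exact would need a negative amount; discard.
sweet potato + bell pepper with both tight: 2.233 servings and 2.659 servings → $3.98.
strawberries + bell pepper with both tight: 3.982 servings and 1.065 servings → $3.80.
Cheapest feasible corner: $3.80.

$3.80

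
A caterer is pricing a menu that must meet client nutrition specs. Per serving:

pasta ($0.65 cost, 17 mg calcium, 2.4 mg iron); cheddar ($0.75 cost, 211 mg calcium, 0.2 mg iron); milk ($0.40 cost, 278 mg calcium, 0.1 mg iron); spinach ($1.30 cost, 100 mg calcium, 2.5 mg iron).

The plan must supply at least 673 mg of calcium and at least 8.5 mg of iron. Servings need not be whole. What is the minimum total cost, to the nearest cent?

$3.13

pasta only: max(673/17, 8.5/2.4) = 39.59 servings → $25.73.
cheddar only: max(673/211, 8.5/0.2) = 42.5 servings → $31.88.
milk only: max(673/278, 8.5/0.1) = 85 servings → $34.00.
spinach only: max(673/100, 8.5/2.5) = 6.73 servings → $8.75.
pasta + cheddar with both tight: 3.298 servings and 2.924 servings → $4.34.
pasta + milk with both tight: 3.45 servings and 2.21 servings → $3.13.
pasta + spinach: intersection lies outside the first quadrant.
cheddar + milk: intersection lies outside the first quadrant.
cheddar + spinach with both tight: 1.64 servings and 3.269 servings → $5.48.
milk + spinach with both tight: 1.215 servings and 3.351 servings → $4.84.
Cheapest feasible corner: $3.13.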